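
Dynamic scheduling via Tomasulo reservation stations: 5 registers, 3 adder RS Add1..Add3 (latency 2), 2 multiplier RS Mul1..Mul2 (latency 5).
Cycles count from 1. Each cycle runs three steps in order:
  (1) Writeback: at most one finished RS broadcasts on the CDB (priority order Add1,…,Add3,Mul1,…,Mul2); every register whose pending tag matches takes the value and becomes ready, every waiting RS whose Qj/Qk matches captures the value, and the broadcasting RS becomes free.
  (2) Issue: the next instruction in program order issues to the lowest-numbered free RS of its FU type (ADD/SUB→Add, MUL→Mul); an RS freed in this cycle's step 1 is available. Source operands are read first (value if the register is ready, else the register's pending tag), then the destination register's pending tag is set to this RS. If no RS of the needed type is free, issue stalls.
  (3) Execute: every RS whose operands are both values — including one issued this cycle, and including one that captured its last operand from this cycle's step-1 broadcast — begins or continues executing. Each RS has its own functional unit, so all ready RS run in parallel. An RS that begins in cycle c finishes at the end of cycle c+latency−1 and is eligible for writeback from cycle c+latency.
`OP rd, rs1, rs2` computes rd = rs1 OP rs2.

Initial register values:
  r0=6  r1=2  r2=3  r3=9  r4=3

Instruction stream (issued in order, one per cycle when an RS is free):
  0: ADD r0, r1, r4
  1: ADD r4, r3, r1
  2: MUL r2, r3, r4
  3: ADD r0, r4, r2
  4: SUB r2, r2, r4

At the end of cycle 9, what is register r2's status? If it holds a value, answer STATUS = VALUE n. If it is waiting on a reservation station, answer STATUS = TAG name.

STATUS = TAG Add2

  c1: issue ADD r0<-Add1  regs: r0:Add1,r1:2,r2:3,r3:9,r4:3
  c2: issue ADD r4<-Add2  regs: r0:Add1,r1:2,r2:3,r3:9,r4:Add2
  c3: CDB Add1=5; issue MUL r2<-Mul1  regs: r0:5,r1:2,r2:Mul1,r3:9,r4:Add2
  c4: CDB Add2=11; issue ADD r0<-Add1  regs: r0:Add1,r1:2,r2:Mul1,r3:9,r4:11
  c5: issue SUB r2<-Add2  regs: r0:Add1,r1:2,r2:Add2,r3:9,r4:11
  c6: -  regs: r0:Add1,r1:2,r2:Add2,r3:9,r4:11
  c7: -  regs: r0:Add1,r1:2,r2:Add2,r3:9,r4:11
  c8: -  regs: r0:Add1,r1:2,r2:Add2,r3:9,r4:11
  c9: CDB Mul1=99  regs: r0:Add1,r1:2,r2:Add2,r3:9,r4:11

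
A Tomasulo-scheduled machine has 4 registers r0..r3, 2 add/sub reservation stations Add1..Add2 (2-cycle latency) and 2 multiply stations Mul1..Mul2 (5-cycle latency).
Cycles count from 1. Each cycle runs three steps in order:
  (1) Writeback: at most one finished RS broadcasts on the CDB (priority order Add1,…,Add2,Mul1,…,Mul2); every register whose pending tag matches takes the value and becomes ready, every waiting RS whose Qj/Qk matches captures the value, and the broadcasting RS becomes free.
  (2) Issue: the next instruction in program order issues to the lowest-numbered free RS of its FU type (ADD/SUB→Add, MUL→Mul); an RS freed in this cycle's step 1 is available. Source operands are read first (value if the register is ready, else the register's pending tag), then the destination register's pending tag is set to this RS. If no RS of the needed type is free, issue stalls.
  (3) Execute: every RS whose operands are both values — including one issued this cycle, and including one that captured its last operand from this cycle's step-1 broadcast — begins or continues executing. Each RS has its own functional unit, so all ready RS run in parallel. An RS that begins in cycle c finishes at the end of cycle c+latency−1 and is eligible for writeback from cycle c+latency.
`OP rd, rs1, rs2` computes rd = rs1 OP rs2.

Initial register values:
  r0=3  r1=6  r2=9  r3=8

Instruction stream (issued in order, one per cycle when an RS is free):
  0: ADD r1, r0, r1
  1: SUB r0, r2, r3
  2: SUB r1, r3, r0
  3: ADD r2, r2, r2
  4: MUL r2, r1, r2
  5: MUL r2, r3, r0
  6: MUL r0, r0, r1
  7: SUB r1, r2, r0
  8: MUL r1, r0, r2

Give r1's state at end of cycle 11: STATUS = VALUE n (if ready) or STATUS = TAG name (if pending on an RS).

STATUS = VALUE 7

c1: issue ADD r1<-Add1 | r0:3,r1:Add1,r2:9,r3:8
c2: issue SUB r0<-Add2 | r0:Add2,r1:Add1,r2:9,r3:8
c3: CDB Add1=9; issue SUB r1<-Add1 | r0:Add2,r1:Add1,r2:9,r3:8
c4: CDB Add2=1; issue ADD r2<-Add2 | r0:1,r1:Add1,r2:Add2,r3:8
c5: issue MUL r2<-Mul1 | r0:1,r1:Add1,r2:Mul1,r3:8
c6: CDB Add1=7; issue MUL r2<-Mul2 | r0:1,r1:7,r2:Mul2,r3:8
c7: CDB Add2=18; stall | r0:1,r1:7,r2:Mul2,r3:8
c8: stall | r0:1,r1:7,r2:Mul2,r3:8
c9: stall | r0:1,r1:7,r2:Mul2,r3:8
c10: stall | r0:1,r1:7,r2:Mul2,r3:8
c11: CDB Mul2=8; issue MUL r0<-Mul2 | r0:Mul2,r1:7,r2:8,r3:8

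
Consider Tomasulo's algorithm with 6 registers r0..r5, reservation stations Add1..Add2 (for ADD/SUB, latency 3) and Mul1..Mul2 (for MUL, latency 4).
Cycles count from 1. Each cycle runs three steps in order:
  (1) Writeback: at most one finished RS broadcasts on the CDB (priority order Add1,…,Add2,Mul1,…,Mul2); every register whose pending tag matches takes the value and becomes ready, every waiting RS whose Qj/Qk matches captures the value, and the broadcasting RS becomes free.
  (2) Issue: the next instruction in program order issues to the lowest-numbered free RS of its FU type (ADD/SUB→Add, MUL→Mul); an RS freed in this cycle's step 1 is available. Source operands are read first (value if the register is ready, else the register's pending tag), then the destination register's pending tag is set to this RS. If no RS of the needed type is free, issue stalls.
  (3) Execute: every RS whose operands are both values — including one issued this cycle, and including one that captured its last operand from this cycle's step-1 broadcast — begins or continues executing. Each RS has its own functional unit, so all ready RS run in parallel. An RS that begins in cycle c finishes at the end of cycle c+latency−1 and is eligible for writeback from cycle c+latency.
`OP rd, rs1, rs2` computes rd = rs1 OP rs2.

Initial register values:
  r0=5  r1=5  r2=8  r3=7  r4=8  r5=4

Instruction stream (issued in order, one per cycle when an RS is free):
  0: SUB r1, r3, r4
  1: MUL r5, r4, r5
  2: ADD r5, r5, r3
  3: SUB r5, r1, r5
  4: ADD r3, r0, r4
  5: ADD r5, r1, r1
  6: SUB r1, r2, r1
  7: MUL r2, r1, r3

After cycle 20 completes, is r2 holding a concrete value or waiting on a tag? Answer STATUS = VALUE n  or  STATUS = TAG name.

STATUS = VALUE 117

c1: issue SUB r1<-Add1 | r0:5,r1:Add1,r2:8,r3:7,r4:8,r5:4
c2: issue MUL r5<-Mul1 | r0:5,r1:Add1,r2:8,r3:7,r4:8,r5:Mul1
c3: issue ADD r5<-Add2 | r0:5,r1:Add1,r2:8,r3:7,r4:8,r5:Add2
c4: CDB Add1=-1; issue SUB r5<-Add1 | r0:5,r1:-1,r2:8,r3:7,r4:8,r5:Add1
c5: stall | r0:5,r1:-1,r2:8,r3:7,r4:8,r5:Add1
c6: CDB Mul1=32; stall | r0:5,r1:-1,r2:8,r3:7,r4:8,r5:Add1
c7: stall | r0:5,r1:-1,r2:8,r3:7,r4:8,r5:Add1
c8: stall | r0:5,r1:-1,r2:8,r3:7,r4:8,r5:Add1
c9: CDB Add2=39; issue ADD r3<-Add2 | r0:5,r1:-1,r2:8,r3:Add2,r4:8,r5:Add1
c10: stall | r0:5,r1:-1,r2:8,r3:Add2,r4:8,r5:Add1
c11: stall | r0:5,r1:-1,r2:8,r3:Add2,r4:8,r5:Add1
c12: CDB Add1=-40; issue ADD r5<-Add1 | r0:5,r1:-1,r2:8,r3:Add2,r4:8,r5:Add1
c13: CDB Add2=13; issue SUB r1<-Add2 | r0:5,r1:Add2,r2:8,r3:13,r4:8,r5:Add1
c14: issue MUL r2<-Mul1 | r0:5,r1:Add2,r2:Mul1,r3:13,r4:8,r5:Add1
c15: CDB Add1=-2 | r0:5,r1:Add2,r2:Mul1,r3:13,r4:8,r5:-2
c16: CDB Add2=9 | r0:5,r1:9,r2:Mul1,r3:13,r4:8,r5:-2
c17: - | r0:5,r1:9,r2:Mul1,r3:13,r4:8,r5:-2
c18: - | r0:5,r1:9,r2:Mul1,r3:13,r4:8,r5:-2
c19: - | r0:5,r1:9,r2:Mul1,r3:13,r4:8,r5:-2
c20: CDB Mul1=117 | r0:5,r1:9,r2:117,r3:13,r4:8,r5:-2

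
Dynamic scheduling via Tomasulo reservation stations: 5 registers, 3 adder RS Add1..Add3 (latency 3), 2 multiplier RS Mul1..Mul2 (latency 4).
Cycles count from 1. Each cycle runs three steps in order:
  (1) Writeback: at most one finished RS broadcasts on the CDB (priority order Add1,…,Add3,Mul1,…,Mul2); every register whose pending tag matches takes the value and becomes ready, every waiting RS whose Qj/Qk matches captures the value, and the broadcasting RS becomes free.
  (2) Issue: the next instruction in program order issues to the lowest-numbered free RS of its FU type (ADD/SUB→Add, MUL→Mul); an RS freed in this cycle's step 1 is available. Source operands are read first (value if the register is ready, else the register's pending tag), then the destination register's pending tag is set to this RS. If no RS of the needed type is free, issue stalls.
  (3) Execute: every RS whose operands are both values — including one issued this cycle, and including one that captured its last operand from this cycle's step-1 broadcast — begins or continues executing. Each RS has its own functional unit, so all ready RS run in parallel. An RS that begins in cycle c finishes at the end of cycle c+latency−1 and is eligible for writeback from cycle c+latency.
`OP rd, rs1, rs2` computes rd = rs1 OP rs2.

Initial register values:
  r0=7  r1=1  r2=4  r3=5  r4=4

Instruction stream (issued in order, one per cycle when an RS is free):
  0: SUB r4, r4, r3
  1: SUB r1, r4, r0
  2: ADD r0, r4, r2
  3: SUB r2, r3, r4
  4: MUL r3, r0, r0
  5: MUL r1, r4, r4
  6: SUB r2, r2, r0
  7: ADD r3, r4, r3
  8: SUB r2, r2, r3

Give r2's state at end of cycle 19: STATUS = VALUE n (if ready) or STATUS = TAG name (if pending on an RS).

STATUS = VALUE -5

  c1: issue SUB r4<-Add1  regs: r0:7,r1:1,r2:4,r3:5,r4:Add1
  c2: issue SUB r1<-Add2  regs: r0:7,r1:Add2,r2:4,r3:5,r4:Add1
  c3: issue ADD r0<-Add3  regs: r0:Add3,r1:Add2,r2:4,r3:5,r4:Add1
  c4: CDB Add1=-1; issue SUB r2<-Add1  regs: r0:Add3,r1:Add2,r2:Add1,r3:5,r4:-1
  c5: issue MUL r3<-Mul1  regs: r0:Add3,r1:Add2,r2:Add1,r3:Mul1,r4:-1
  c6: issue MUL r1<-Mul2  regs: r0:Add3,r1:Mul2,r2:Add1,r3:Mul1,r4:-1
  c7: CDB Add1=6; issue SUB r2<-Add1  regs: r0:Add3,r1:Mul2,r2:Add1,r3:Mul1,r4:-1
  c8: CDB Add2=-8; issue ADD r3<-Add2  regs: r0:Add3,r1:Mul2,r2:Add1,r3:Add2,r4:-1
  c9: CDB Add3=3; issue SUB r2<-Add3  regs: r0:3,r1:Mul2,r2:Add3,r3:Add2,r4:-1
  c10: CDB Mul2=1  regs: r0:3,r1:1,r2:Add3,r3:Add2,r4:-1
  c11: -  regs: r0:3,r1:1,r2:Add3,r3:Add2,r4:-1
  c12: CDB Add1=3  regs: r0:3,r1:1,r2:Add3,r3:Add2,r4:-1
  c13: CDB Mul1=9  regs: r0:3,r1:1,r2:Add3,r3:Add2,r4:-1
  c14: -  regs: r0:3,r1:1,r2:Add3,r3:Add2,r4:-1
  c15: -  regs: r0:3,r1:1,r2:Add3,r3:Add2,r4:-1
  c16: CDB Add2=8  regs: r0:3,r1:1,r2:Add3,r3:8,r4:-1
  c17: -  regs: r0:3,r1:1,r2:Add3,r3:8,r4:-1
  c18: -  regs: r0:3,r1:1,r2:Add3,r3:8,r4:-1
  c19: CDB Add3=-5  regs: r0:3,r1:1,r2:-5,r3:8,r4:-1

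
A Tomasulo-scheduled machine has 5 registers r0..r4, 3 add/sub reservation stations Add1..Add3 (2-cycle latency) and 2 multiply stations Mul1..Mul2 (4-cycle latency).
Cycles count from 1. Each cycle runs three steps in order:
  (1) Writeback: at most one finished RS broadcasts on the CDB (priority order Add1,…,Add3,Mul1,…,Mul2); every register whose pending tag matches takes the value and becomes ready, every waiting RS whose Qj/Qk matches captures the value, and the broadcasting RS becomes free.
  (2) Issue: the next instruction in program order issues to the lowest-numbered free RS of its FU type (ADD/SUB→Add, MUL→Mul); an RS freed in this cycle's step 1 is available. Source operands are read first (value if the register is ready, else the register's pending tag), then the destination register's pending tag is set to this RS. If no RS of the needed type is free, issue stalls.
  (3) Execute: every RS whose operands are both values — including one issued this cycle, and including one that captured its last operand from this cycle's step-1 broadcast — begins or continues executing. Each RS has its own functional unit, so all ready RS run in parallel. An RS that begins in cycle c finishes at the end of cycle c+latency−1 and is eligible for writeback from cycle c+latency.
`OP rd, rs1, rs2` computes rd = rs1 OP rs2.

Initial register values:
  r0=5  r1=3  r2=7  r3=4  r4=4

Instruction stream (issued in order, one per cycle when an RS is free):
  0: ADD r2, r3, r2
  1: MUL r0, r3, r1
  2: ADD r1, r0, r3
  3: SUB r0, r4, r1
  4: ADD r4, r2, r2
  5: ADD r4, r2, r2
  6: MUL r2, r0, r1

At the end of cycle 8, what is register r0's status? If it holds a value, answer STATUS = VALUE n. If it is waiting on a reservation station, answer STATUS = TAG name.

c1: issue ADD r2<-Add1 | r0:5,r1:3,r2:Add1,r3:4,r4:4
c2: issue MUL r0<-Mul1 | r0:Mul1,r1:3,r2:Add1,r3:4,r4:4
c3: CDB Add1=11; issue ADD r1<-Add1 | r0:Mul1,r1:Add1,r2:11,r3:4,r4:4
c4: issue SUB r0<-Add2 | r0:Add2,r1:Add1,r2:11,r3:4,r4:4
c5: issue ADD r4<-Add3 | r0:Add2,r1:Add1,r2:11,r3:4,r4:Add3
c6: CDB Mul1=12; stall | r0:Add2,r1:Add1,r2:11,r3:4,r4:Add3
c7: CDB Add3=22; issue ADD r4<-Add3 | r0:Add2,r1:Add1,r2:11,r3:4,r4:Add3
c8: CDB Add1=16; issue MUL r2<-Mul1 | r0:Add2,r1:16,r2:Mul1,r3:4,r4:Add3

STATUS = TAG Add2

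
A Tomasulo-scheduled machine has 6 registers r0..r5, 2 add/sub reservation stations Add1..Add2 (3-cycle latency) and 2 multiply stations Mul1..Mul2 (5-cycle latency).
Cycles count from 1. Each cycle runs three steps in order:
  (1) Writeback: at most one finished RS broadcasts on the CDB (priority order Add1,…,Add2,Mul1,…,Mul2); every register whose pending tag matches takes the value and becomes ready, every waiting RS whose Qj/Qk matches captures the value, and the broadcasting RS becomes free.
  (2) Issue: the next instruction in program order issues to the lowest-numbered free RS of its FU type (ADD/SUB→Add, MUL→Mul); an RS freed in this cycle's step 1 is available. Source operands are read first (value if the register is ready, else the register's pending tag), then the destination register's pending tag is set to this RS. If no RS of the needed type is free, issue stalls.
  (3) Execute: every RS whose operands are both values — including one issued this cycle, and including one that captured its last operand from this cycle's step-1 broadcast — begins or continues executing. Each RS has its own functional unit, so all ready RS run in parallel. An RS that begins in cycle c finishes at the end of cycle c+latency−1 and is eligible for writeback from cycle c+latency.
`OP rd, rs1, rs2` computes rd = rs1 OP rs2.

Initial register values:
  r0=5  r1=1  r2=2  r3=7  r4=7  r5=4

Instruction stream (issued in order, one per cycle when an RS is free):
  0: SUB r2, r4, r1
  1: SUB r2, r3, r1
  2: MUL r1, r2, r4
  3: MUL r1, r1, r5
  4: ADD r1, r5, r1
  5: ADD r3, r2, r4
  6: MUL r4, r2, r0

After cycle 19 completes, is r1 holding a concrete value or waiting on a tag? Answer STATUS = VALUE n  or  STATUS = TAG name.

STATUS = VALUE 172

  c1: issue SUB r2<-Add1  regs: r0:5,r1:1,r2:Add1,r3:7,r4:7,r5:4
  c2: issue SUB r2<-Add2  regs: r0:5,r1:1,r2:Add2,r3:7,r4:7,r5:4
  c3: issue MUL r1<-Mul1  regs: r0:5,r1:Mul1,r2:Add2,r3:7,r4:7,r5:4
  c4: CDB Add1=6; issue MUL r1<-Mul2  regs: r0:5,r1:Mul2,r2:Add2,r3:7,r4:7,r5:4
  c5: CDB Add2=6; issue ADD r1<-Add1  regs: r0:5,r1:Add1,r2:6,r3:7,r4:7,r5:4
  c6: issue ADD r3<-Add2  regs: r0:5,r1:Add1,r2:6,r3:Add2,r4:7,r5:4
  c7: stall  regs: r0:5,r1:Add1,r2:6,r3:Add2,r4:7,r5:4
  c8: stall  regs: r0:5,r1:Add1,r2:6,r3:Add2,r4:7,r5:4
  c9: CDB Add2=13; stall  regs: r0:5,r1:Add1,r2:6,r3:13,r4:7,r5:4
  c10: CDB Mul1=42; issue MUL r4<-Mul1  regs: r0:5,r1:Add1,r2:6,r3:13,r4:Mul1,r5:4
  c11: -  regs: r0:5,r1:Add1,r2:6,r3:13,r4:Mul1,r5:4
  c12: -  regs: r0:5,r1:Add1,r2:6,r3:13,r4:Mul1,r5:4
  c13: -  regs: r0:5,r1:Add1,r2:6,r3:13,r4:Mul1,r5:4
  c14: -  regs: r0:5,r1:Add1,r2:6,r3:13,r4:Mul1,r5:4
  c15: CDB Mul1=30  regs: r0:5,r1:Add1,r2:6,r3:13,r4:30,r5:4
  c16: CDB Mul2=168  regs: r0:5,r1:Add1,r2:6,r3:13,r4:30,r5:4
  c17: -  regs: r0:5,r1:Add1,r2:6,r3:13,r4:30,r5:4
  c18: -  regs: r0:5,r1:Add1,r2:6,r3:13,r4:30,r5:4
  c19: CDB Add1=172  regs: r0:5,r1:172,r2:6,r3:13,r4:30,r5:4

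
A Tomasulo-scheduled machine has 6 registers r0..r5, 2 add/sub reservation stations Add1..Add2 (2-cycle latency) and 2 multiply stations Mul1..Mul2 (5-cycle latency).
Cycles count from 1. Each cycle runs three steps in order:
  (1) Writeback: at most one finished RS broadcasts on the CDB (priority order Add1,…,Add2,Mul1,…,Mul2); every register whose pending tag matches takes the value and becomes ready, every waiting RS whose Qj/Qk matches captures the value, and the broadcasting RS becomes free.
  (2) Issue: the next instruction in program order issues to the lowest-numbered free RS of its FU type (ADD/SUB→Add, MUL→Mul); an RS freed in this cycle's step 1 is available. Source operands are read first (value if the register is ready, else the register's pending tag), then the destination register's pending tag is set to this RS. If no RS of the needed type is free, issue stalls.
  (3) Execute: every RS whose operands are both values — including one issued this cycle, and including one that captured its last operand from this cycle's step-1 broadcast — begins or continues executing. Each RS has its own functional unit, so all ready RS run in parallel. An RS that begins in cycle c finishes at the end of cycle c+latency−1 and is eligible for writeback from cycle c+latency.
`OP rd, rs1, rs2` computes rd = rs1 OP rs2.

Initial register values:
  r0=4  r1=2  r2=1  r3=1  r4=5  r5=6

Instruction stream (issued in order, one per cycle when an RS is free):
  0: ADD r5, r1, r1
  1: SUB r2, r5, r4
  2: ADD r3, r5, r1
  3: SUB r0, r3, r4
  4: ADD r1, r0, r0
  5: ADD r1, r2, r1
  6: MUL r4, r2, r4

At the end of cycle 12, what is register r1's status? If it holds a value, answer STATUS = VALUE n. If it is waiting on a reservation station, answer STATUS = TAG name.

STATUS = VALUE 1

cycle 1: issue ADD r5<-Add1 // r0:4,r1:2,r2:1,r3:1,r4:5,r5:Add1
cycle 2: issue SUB r2<-Add2 // r0:4,r1:2,r2:Add2,r3:1,r4:5,r5:Add1
cycle 3: CDB Add1=4; issue ADD r3<-Add1 // r0:4,r1:2,r2:Add2,r3:Add1,r4:5,r5:4
cycle 4: stall // r0:4,r1:2,r2:Add2,r3:Add1,r4:5,r5:4
cycle 5: CDB Add1=6; issue SUB r0<-Add1 // r0:Add1,r1:2,r2:Add2,r3:6,r4:5,r5:4
cycle 6: CDB Add2=-1; issue ADD r1<-Add2 // r0:Add1,r1:Add2,r2:-1,r3:6,r4:5,r5:4
cycle 7: CDB Add1=1; issue ADD r1<-Add1 // r0:1,r1:Add1,r2:-1,r3:6,r4:5,r5:4
cycle 8: issue MUL r4<-Mul1 // r0:1,r1:Add1,r2:-1,r3:6,r4:Mul1,r5:4
cycle 9: CDB Add2=2 // r0:1,r1:Add1,r2:-1,r3:6,r4:Mul1,r5:4
cycle 10: - // r0:1,r1:Add1,r2:-1,r3:6,r4:Mul1,r5:4
cycle 11: CDB Add1=1 // r0:1,r1:1,r2:-1,r3:6,r4:Mul1,r5:4
cycle 12: - // r0:1,r1:1,r2:-1,r3:6,r4:Mul1,r5:4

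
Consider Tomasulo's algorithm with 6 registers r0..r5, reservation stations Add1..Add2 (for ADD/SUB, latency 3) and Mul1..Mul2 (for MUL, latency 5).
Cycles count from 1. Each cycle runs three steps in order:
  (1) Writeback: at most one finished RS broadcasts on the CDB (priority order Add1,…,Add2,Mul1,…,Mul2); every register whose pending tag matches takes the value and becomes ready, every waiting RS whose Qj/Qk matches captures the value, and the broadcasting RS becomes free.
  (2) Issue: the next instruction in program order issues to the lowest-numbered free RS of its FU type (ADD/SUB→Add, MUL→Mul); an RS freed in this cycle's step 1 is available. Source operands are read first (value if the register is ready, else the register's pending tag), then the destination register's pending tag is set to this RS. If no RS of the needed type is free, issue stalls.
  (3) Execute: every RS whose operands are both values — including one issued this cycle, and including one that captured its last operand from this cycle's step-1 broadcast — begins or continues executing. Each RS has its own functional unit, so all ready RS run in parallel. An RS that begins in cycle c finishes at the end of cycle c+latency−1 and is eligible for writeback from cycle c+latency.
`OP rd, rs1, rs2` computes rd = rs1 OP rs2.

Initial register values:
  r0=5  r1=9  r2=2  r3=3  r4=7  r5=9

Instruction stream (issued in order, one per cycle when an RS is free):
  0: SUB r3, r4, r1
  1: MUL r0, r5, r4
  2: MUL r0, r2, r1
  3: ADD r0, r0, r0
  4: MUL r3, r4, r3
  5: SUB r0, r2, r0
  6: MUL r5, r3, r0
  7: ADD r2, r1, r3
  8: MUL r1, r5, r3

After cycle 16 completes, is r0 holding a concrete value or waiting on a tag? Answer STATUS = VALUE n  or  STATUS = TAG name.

STATUS = VALUE -34

  c1: issue SUB r3<-Add1  regs: r0:5,r1:9,r2:2,r3:Add1,r4:7,r5:9
  c2: issue MUL r0<-Mul1  regs: r0:Mul1,r1:9,r2:2,r3:Add1,r4:7,r5:9
  c3: issue MUL r0<-Mul2  regs: r0:Mul2,r1:9,r2:2,r3:Add1,r4:7,r5:9
  c4: CDB Add1=-2; issue ADD r0<-Add1  regs: r0:Add1,r1:9,r2:2,r3:-2,r4:7,r5:9
  c5: stall  regs: r0:Add1,r1:9,r2:2,r3:-2,r4:7,r5:9
  c6: stall  regs: r0:Add1,r1:9,r2:2,r3:-2,r4:7,r5:9
  c7: CDB Mul1=63; issue MUL r3<-Mul1  regs: r0:Add1,r1:9,r2:2,r3:Mul1,r4:7,r5:9
  c8: CDB Mul2=18; issue SUB r0<-Add2  regs: r0:Add2,r1:9,r2:2,r3:Mul1,r4:7,r5:9
  c9: issue MUL r5<-Mul2  regs: r0:Add2,r1:9,r2:2,r3:Mul1,r4:7,r5:Mul2
  c10: stall  regs: r0:Add2,r1:9,r2:2,r3:Mul1,r4:7,r5:Mul2
  c11: CDB Add1=36; issue ADD r2<-Add1  regs: r0:Add2,r1:9,r2:Add1,r3:Mul1,r4:7,r5:Mul2
  c12: CDB Mul1=-14; issue MUL r1<-Mul1  regs: r0:Add2,r1:Mul1,r2:Add1,r3:-14,r4:7,r5:Mul2
  c13: -  regs: r0:Add2,r1:Mul1,r2:Add1,r3:-14,r4:7,r5:Mul2
  c14: CDB Add2=-34  regs: r0:-34,r1:Mul1,r2:Add1,r3:-14,r4:7,r5:Mul2
  c15: CDB Add1=-5  regs: r0:-34,r1:Mul1,r2:-5,r3:-14,r4:7,r5:Mul2
  c16: -  regs: r0:-34,r1:Mul1,r2:-5,r3:-14,r4:7,r5:Mul2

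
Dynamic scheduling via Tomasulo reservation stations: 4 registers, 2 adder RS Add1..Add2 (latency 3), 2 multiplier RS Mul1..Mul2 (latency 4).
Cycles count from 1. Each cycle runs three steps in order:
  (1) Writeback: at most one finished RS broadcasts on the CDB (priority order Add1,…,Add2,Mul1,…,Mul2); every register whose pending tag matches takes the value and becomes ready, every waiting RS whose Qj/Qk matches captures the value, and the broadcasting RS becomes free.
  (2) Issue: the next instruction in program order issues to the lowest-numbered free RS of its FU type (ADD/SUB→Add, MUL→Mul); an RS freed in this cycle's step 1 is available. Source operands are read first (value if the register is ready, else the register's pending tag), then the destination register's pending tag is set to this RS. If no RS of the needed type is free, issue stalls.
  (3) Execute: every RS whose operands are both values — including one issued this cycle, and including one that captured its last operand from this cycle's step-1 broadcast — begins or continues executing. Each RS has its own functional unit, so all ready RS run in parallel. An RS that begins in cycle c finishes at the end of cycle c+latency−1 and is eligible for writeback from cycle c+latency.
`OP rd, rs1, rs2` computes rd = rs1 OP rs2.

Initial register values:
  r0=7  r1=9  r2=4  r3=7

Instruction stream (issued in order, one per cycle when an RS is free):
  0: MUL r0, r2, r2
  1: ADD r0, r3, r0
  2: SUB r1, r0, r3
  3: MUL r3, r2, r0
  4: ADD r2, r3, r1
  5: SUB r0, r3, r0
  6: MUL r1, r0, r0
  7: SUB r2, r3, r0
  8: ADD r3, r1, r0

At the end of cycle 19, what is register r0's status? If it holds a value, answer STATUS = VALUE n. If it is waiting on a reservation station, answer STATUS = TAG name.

STATUS = VALUE 69

  c1: issue MUL r0<-Mul1  regs: r0:Mul1,r1:9,r2:4,r3:7
  c2: issue ADD r0<-Add1  regs: r0:Add1,r1:9,r2:4,r3:7
  c3: issue SUB r1<-Add2  regs: r0:Add1,r1:Add2,r2:4,r3:7
  c4: issue MUL r3<-Mul2  regs: r0:Add1,r1:Add2,r2:4,r3:Mul2
  c5: CDB Mul1=16; stall  regs: r0:Add1,r1:Add2,r2:4,r3:Mul2
  c6: stall  regs: r0:Add1,r1:Add2,r2:4,r3:Mul2
  c7: stall  regs: r0:Add1,r1:Add2,r2:4,r3:Mul2
  c8: CDB Add1=23; issue ADD r2<-Add1  regs: r0:23,r1:Add2,r2:Add1,r3:Mul2
  c9: stall  regs: r0:23,r1:Add2,r2:Add1,r3:Mul2
  c10: stall  regs: r0:23,r1:Add2,r2:Add1,r3:Mul2
  c11: CDB Add2=16; issue SUB r0<-Add2  regs: r0:Add2,r1:16,r2:Add1,r3:Mul2
  c12: CDB Mul2=92; issue MUL r1<-Mul1  regs: r0:Add2,r1:Mul1,r2:Add1,r3:92
  c13: stall  regs: r0:Add2,r1:Mul1,r2:Add1,r3:92
  c14: stall  regs: r0:Add2,r1:Mul1,r2:Add1,r3:92
  c15: CDB Add1=108; issue SUB r2<-Add1  regs: r0:Add2,r1:Mul1,r2:Add1,r3:92
  c16: CDB Add2=69; issue ADD r3<-Add2  regs: r0:69,r1:Mul1,r2:Add1,r3:Add2
  c17: -  regs: r0:69,r1:Mul1,r2:Add1,r3:Add2
  c18: -  regs: r0:69,r1:Mul1,r2:Add1,r3:Add2
  c19: CDB Add1=23  regs: r0:69,r1:Mul1,r2:23,r3:Add2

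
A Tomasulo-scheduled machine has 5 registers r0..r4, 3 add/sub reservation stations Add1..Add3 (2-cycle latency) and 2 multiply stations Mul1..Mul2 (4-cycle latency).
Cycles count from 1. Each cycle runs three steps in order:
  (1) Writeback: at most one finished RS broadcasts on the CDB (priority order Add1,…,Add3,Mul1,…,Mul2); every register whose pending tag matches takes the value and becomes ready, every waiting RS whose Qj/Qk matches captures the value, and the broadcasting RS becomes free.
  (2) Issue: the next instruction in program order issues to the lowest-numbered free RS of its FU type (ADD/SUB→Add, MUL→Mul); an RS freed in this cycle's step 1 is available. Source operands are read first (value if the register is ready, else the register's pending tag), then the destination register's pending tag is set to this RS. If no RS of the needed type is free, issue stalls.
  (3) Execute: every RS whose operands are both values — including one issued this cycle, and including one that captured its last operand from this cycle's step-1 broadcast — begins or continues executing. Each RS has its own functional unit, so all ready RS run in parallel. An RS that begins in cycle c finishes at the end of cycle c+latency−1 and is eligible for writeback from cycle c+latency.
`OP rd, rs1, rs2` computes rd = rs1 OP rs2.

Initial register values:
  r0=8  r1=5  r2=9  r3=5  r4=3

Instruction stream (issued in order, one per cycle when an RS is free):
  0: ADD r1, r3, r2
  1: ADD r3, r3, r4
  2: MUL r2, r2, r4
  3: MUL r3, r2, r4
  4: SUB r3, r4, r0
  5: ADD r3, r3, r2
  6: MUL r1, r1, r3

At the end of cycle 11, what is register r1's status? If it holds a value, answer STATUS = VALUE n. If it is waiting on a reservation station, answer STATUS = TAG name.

cycle 1: issue ADD r1<-Add1 // r0:8,r1:Add1,r2:9,r3:5,r4:3
cycle 2: issue ADD r3<-Add2 // r0:8,r1:Add1,r2:9,r3:Add2,r4:3
cycle 3: CDB Add1=14; issue MUL r2<-Mul1 // r0:8,r1:14,r2:Mul1,r3:Add2,r4:3
cycle 4: CDB Add2=8; issue MUL r3<-Mul2 // r0:8,r1:14,r2:Mul1,r3:Mul2,r4:3
cycle 5: issue SUB r3<-Add1 // r0:8,r1:14,r2:Mul1,r3:Add1,r4:3
cycle 6: issue ADD r3<-Add2 // r0:8,r1:14,r2:Mul1,r3:Add2,r4:3
cycle 7: CDB Add1=-5; stall // r0:8,r1:14,r2:Mul1,r3:Add2,r4:3
cycle 8: CDB Mul1=27; issue MUL r1<-Mul1 // r0:8,r1:Mul1,r2:27,r3:Add2,r4:3
cycle 9: - // r0:8,r1:Mul1,r2:27,r3:Add2,r4:3
cycle 10: CDB Add2=22 // r0:8,r1:Mul1,r2:27,r3:22,r4:3
cycle 11: - // r0:8,r1:Mul1,r2:27,r3:22,r4:3

STATUS = TAG Mul1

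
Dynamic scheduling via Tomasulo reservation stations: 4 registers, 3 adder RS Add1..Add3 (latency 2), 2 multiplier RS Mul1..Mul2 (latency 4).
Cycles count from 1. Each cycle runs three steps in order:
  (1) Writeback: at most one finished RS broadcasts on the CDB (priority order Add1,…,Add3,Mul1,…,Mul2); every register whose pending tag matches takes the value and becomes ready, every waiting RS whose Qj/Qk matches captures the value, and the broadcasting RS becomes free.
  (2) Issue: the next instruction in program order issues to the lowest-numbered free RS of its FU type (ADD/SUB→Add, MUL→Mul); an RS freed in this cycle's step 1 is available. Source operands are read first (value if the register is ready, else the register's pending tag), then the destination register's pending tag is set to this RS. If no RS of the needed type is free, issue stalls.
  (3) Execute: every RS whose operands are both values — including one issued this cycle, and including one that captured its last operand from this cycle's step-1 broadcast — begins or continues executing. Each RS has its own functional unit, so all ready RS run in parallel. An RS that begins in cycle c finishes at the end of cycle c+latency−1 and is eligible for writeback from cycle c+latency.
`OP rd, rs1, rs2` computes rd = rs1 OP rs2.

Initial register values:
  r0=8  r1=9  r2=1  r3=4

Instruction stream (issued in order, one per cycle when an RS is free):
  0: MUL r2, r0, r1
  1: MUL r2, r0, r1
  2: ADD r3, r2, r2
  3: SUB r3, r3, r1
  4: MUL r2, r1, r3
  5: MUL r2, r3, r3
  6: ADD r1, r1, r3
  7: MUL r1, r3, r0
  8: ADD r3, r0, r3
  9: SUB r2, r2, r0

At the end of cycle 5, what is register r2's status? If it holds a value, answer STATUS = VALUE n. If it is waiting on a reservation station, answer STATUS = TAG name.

c1: issue MUL r2<-Mul1 | r0:8,r1:9,r2:Mul1,r3:4
c2: issue MUL r2<-Mul2 | r0:8,r1:9,r2:Mul2,r3:4
c3: issue ADD r3<-Add1 | r0:8,r1:9,r2:Mul2,r3:Add1
c4: issue SUB r3<-Add2 | r0:8,r1:9,r2:Mul2,r3:Add2
c5: CDB Mul1=72; issue MUL r2<-Mul1 | r0:8,r1:9,r2:Mul1,r3:Add2

STATUS = TAG Mul1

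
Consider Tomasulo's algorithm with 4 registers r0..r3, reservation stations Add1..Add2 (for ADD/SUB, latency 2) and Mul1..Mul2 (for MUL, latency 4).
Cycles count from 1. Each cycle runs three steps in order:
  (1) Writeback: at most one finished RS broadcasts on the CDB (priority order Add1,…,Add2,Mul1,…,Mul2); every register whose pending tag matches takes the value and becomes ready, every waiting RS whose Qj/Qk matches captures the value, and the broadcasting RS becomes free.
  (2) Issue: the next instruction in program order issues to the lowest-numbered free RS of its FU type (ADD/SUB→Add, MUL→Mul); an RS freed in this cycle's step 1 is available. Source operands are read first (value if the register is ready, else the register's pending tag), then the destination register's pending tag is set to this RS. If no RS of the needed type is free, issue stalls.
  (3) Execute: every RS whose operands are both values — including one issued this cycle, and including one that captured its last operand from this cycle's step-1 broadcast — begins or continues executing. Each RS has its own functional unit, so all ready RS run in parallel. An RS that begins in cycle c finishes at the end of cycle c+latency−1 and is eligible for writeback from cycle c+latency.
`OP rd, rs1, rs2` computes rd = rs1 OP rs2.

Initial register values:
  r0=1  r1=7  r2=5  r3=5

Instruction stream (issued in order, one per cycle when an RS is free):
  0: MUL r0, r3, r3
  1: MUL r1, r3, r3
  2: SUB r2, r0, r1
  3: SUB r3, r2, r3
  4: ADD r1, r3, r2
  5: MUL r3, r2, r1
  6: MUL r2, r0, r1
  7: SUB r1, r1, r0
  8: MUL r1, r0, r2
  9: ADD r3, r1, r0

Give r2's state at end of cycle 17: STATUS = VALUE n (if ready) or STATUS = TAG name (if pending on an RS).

  c1: issue MUL r0<-Mul1  regs: r0:Mul1,r1:7,r2:5,r3:5
  c2: issue MUL r1<-Mul2  regs: r0:Mul1,r1:Mul2,r2:5,r3:5
  c3: issue SUB r2<-Add1  regs: r0:Mul1,r1:Mul2,r2:Add1,r3:5
  c4: issue SUB r3<-Add2  regs: r0:Mul1,r1:Mul2,r2:Add1,r3:Add2
  c5: CDB Mul1=25; stall  regs: r0:25,r1:Mul2,r2:Add1,r3:Add2
  c6: CDB Mul2=25; stall  regs: r0:25,r1:25,r2:Add1,r3:Add2
  c7: stall  regs: r0:25,r1:25,r2:Add1,r3:Add2
  c8: CDB Add1=0; issue ADD r1<-Add1  regs: r0:25,r1:Add1,r2:0,r3:Add2
  c9: issue MUL r3<-Mul1  regs: r0:25,r1:Add1,r2:0,r3:Mul1
  c10: CDB Add2=-5; issue MUL r2<-Mul2  regs: r0:25,r1:Add1,r2:Mul2,r3:Mul1
  c11: issue SUB r1<-Add2  regs: r0:25,r1:Add2,r2:Mul2,r3:Mul1
  c12: CDB Add1=-5; stall  regs: r0:25,r1:Add2,r2:Mul2,r3:Mul1
  c13: stall  regs: r0:25,r1:Add2,r2:Mul2,r3:Mul1
  c14: CDB Add2=-30; stall  regs: r0:25,r1:-30,r2:Mul2,r3:Mul1
  c15: stall  regs: r0:25,r1:-30,r2:Mul2,r3:Mul1
  c16: CDB Mul1=0; issue MUL r1<-Mul1  regs: r0:25,r1:Mul1,r2:Mul2,r3:0
  c17: CDB Mul2=-125; issue ADD r3<-Add1  regs: r0:25,r1:Mul1,r2:-125,r3:Add1

STATUS = VALUE -125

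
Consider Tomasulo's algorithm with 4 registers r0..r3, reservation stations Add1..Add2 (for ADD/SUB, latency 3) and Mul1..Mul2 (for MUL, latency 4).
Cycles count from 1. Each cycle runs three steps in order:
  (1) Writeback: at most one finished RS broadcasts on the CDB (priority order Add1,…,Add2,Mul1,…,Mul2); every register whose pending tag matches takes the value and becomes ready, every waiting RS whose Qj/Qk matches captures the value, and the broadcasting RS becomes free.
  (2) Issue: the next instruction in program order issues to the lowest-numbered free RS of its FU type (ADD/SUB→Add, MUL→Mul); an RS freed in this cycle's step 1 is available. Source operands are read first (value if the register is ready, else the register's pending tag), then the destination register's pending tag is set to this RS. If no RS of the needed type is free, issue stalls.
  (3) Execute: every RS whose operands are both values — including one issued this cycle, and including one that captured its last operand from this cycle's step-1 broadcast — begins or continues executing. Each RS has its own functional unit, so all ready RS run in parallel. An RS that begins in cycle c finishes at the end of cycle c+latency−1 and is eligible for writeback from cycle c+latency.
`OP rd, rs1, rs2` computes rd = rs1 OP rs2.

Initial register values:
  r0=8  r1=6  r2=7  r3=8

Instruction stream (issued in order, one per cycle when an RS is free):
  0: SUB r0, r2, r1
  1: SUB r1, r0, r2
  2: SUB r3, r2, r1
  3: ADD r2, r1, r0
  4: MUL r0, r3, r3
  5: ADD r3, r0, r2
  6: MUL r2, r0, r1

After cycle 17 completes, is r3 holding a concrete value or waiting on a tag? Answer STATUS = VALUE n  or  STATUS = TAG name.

STATUS = VALUE 164

c1: issue SUB r0<-Add1 | r0:Add1,r1:6,r2:7,r3:8
c2: issue SUB r1<-Add2 | r0:Add1,r1:Add2,r2:7,r3:8
c3: stall | r0:Add1,r1:Add2,r2:7,r3:8
c4: CDB Add1=1; issue SUB r3<-Add1 | r0:1,r1:Add2,r2:7,r3:Add1
c5: stall | r0:1,r1:Add2,r2:7,r3:Add1
c6: stall | r0:1,r1:Add2,r2:7,r3:Add1
c7: CDB Add2=-6; issue ADD r2<-Add2 | r0:1,r1:-6,r2:Add2,r3:Add1
c8: issue MUL r0<-Mul1 | r0:Mul1,r1:-6,r2:Add2,r3:Add1
c9: stall | r0:Mul1,r1:-6,r2:Add2,r3:Add1
c10: CDB Add1=13; issue ADD r3<-Add1 | r0:Mul1,r1:-6,r2:Add2,r3:Add1
c11: CDB Add2=-5; issue MUL r2<-Mul2 | r0:Mul1,r1:-6,r2:Mul2,r3:Add1
c12: - | r0:Mul1,r1:-6,r2:Mul2,r3:Add1
c13: - | r0:Mul1,r1:-6,r2:Mul2,r3:Add1
c14: CDB Mul1=169 | r0:169,r1:-6,r2:Mul2,r3:Add1
c15: - | r0:169,r1:-6,r2:Mul2,r3:Add1
c16: - | r0:169,r1:-6,r2:Mul2,r3:Add1
c17: CDB Add1=164 | r0:169,r1:-6,r2:Mul2,r3:164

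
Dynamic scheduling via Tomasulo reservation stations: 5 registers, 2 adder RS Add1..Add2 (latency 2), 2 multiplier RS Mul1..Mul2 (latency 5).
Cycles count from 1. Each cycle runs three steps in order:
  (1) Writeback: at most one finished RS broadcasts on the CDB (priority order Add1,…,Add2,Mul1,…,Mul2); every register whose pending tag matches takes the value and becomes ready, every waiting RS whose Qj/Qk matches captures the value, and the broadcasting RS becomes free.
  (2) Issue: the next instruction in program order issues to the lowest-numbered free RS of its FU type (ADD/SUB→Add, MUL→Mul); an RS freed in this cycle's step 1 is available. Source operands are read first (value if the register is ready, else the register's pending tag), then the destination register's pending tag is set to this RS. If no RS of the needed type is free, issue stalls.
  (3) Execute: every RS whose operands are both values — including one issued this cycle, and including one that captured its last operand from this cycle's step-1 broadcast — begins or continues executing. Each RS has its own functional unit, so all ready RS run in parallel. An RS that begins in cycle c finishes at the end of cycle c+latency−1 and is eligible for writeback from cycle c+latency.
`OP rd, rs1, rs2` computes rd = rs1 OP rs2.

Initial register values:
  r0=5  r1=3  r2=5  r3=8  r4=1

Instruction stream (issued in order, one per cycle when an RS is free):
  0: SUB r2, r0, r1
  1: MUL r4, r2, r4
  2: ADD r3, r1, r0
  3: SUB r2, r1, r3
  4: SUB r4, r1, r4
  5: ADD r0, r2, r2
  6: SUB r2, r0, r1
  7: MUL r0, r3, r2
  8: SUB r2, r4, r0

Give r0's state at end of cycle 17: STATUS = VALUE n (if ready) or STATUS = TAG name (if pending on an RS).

STATUS = VALUE -104

c1: issue SUB r2<-Add1 | r0:5,r1:3,r2:Add1,r3:8,r4:1
c2: issue MUL r4<-Mul1 | r0:5,r1:3,r2:Add1,r3:8,r4:Mul1
c3: CDB Add1=2; issue ADD r3<-Add1 | r0:5,r1:3,r2:2,r3:Add1,r4:Mul1
c4: issue SUB r2<-Add2 | r0:5,r1:3,r2:Add2,r3:Add1,r4:Mul1
c5: CDB Add1=8; issue SUB r4<-Add1 | r0:5,r1:3,r2:Add2,r3:8,r4:Add1
c6: stall | r0:5,r1:3,r2:Add2,r3:8,r4:Add1
c7: CDB Add2=-5; issue ADD r0<-Add2 | r0:Add2,r1:3,r2:-5,r3:8,r4:Add1
c8: CDB Mul1=2; stall | r0:Add2,r1:3,r2:-5,r3:8,r4:Add1
c9: CDB Add2=-10; issue SUB r2<-Add2 | r0:-10,r1:3,r2:Add2,r3:8,r4:Add1
c10: CDB Add1=1; issue MUL r0<-Mul1 | r0:Mul1,r1:3,r2:Add2,r3:8,r4:1
c11: CDB Add2=-13; issue SUB r2<-Add1 | r0:Mul1,r1:3,r2:Add1,r3:8,r4:1
c12: - | r0:Mul1,r1:3,r2:Add1,r3:8,r4:1
c13: - | r0:Mul1,r1:3,r2:Add1,r3:8,r4:1
c14: - | r0:Mul1,r1:3,r2:Add1,r3:8,r4:1
c15: - | r0:Mul1,r1:3,r2:Add1,r3:8,r4:1
c16: CDB Mul1=-104 | r0:-104,r1:3,r2:Add1,r3:8,r4:1
c17: - | r0:-104,r1:3,r2:Add1,r3:8,r4:1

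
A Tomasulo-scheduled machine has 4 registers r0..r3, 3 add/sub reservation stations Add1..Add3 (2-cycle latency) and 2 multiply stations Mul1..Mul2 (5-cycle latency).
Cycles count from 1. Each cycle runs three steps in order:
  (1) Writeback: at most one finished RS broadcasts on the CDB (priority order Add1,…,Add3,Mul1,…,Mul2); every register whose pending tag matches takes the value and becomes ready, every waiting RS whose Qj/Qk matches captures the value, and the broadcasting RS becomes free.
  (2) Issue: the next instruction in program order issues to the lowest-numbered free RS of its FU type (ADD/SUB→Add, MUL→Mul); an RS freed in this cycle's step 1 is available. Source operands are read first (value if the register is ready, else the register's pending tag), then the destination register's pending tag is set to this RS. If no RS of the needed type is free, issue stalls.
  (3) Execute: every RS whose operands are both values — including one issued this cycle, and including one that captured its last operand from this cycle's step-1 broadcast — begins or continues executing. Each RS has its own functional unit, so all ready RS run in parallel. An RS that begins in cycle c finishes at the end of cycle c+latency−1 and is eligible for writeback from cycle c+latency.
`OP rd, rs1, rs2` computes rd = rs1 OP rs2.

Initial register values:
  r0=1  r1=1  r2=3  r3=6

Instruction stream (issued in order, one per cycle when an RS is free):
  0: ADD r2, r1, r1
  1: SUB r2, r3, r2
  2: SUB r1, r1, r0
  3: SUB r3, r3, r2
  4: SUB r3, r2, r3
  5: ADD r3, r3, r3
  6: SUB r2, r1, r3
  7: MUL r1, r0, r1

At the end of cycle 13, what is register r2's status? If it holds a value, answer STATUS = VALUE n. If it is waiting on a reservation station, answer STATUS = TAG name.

  c1: issue ADD r2<-Add1  regs: r0:1,r1:1,r2:Add1,r3:6
  c2: issue SUB r2<-Add2  regs: r0:1,r1:1,r2:Add2,r3:6
  c3: CDB Add1=2; issue SUB r1<-Add1  regs: r0:1,r1:Add1,r2:Add2,r3:6
  c4: issue SUB r3<-Add3  regs: r0:1,r1:Add1,r2:Add2,r3:Add3
  c5: CDB Add1=0; issue SUB r3<-Add1  regs: r0:1,r1:0,r2:Add2,r3:Add1
  c6: CDB Add2=4; issue ADD r3<-Add2  regs: r0:1,r1:0,r2:4,r3:Add2
  c7: stall  regs: r0:1,r1:0,r2:4,r3:Add2
  c8: CDB Add3=2; issue SUB r2<-Add3  regs: r0:1,r1:0,r2:Add3,r3:Add2
  c9: issue MUL r1<-Mul1  regs: r0:1,r1:Mul1,r2:Add3,r3:Add2
  c10: CDB Add1=2  regs: r0:1,r1:Mul1,r2:Add3,r3:Add2
  c11: -  regs: r0:1,r1:Mul1,r2:Add3,r3:Add2
  c12: CDB Add2=4  regs: r0:1,r1:Mul1,r2:Add3,r3:4
  c13: -  regs: r0:1,r1:Mul1,r2:Add3,r3:4

STATUS = TAG Add3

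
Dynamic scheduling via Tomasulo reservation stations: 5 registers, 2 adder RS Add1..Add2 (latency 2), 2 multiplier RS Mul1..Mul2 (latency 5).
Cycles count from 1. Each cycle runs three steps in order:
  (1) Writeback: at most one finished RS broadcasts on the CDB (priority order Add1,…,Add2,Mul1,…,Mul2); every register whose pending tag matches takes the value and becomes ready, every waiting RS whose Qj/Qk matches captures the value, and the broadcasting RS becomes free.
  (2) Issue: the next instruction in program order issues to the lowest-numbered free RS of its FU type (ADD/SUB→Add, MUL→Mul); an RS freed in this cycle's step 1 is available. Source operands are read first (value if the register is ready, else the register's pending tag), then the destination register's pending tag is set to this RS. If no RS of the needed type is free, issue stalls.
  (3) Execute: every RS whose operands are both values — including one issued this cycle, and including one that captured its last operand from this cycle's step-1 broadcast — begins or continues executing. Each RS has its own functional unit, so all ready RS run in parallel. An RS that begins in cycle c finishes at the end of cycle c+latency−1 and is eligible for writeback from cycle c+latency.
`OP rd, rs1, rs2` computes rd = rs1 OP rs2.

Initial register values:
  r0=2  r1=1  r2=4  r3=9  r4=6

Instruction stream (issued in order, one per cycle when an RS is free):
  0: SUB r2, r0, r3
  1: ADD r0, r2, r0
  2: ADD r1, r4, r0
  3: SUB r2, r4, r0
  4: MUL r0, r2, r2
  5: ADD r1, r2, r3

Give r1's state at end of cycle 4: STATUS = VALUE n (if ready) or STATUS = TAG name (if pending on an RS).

c1: issue SUB r2<-Add1 | r0:2,r1:1,r2:Add1,r3:9,r4:6
c2: issue ADD r0<-Add2 | r0:Add2,r1:1,r2:Add1,r3:9,r4:6
c3: CDB Add1=-7; issue ADD r1<-Add1 | r0:Add2,r1:Add1,r2:-7,r3:9,r4:6
c4: stall | r0:Add2,r1:Add1,r2:-7,r3:9,r4:6

STATUS = TAG Add1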